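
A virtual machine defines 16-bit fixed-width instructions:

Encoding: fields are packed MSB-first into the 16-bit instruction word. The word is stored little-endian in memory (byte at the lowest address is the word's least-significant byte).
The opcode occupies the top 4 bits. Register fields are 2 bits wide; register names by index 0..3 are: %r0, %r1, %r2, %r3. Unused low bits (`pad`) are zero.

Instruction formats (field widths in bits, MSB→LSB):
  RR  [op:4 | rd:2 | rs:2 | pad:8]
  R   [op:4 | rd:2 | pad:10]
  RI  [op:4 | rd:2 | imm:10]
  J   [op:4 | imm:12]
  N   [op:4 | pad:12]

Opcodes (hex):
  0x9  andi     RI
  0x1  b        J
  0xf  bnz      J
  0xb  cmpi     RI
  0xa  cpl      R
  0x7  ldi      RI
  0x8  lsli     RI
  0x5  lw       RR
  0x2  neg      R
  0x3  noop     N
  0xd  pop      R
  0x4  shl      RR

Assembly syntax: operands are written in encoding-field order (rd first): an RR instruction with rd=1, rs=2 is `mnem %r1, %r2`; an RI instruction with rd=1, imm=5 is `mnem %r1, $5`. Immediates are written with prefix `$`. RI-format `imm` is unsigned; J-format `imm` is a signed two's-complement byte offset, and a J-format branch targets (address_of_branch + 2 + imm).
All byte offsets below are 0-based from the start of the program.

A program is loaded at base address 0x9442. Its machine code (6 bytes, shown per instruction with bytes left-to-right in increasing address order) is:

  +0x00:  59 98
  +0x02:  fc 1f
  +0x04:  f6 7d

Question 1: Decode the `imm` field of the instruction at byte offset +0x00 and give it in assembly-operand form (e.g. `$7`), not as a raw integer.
+0x00: 59 98 ⇒ word 0x9859 (little)
  opcode bits[15:12]=0x9: andi/RI
  [11:10] rd=2 = %r2
  [9:0] imm=89 = $89

$89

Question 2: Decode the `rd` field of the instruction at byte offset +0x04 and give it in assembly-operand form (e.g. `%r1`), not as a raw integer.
@+04  little-endian(f6 7d) = 0x7df6
  top 4b → 0x7 → ldi [RI]
  rd: (w>>10)&0x3=0x3 → %r3
  imm: (w>>0)&0x3ff=0x1f6 → $502

%r3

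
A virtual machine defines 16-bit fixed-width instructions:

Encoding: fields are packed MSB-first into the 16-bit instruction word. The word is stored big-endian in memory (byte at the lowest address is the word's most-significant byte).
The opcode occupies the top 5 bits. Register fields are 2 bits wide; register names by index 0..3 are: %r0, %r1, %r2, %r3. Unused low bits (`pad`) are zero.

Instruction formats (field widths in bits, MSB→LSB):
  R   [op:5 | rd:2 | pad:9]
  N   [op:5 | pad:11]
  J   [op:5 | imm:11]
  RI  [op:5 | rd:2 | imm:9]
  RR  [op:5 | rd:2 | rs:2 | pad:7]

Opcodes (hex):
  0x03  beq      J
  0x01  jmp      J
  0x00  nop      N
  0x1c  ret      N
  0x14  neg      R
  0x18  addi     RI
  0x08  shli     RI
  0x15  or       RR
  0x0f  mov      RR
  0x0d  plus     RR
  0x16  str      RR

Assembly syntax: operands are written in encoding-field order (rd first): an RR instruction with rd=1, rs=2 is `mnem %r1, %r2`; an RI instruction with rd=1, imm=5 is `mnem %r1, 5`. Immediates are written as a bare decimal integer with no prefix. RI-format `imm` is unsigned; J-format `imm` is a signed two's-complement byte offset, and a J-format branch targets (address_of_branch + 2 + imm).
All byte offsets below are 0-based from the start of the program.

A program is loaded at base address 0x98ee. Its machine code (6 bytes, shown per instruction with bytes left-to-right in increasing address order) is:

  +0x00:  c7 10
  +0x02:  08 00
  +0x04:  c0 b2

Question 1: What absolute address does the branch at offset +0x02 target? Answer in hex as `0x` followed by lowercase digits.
0x98f2

[02] 08 00 → 0x0800
  opcode bits[15:11]=0x1: jmp/J
  [10:0] imm=0 = 0
  target = base 0x98ee + off 0x02 + 2 + imm 0 = 0x98f2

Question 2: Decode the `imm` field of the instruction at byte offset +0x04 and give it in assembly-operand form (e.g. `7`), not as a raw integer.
178

[04] c0 b2 → 0xc0b2
  top 5b → 0x18 → addi [RI]
  rd: (w>>9)&0x3=0x0 → %r0
  imm: (w>>0)&0x1ff=0xb2 → 178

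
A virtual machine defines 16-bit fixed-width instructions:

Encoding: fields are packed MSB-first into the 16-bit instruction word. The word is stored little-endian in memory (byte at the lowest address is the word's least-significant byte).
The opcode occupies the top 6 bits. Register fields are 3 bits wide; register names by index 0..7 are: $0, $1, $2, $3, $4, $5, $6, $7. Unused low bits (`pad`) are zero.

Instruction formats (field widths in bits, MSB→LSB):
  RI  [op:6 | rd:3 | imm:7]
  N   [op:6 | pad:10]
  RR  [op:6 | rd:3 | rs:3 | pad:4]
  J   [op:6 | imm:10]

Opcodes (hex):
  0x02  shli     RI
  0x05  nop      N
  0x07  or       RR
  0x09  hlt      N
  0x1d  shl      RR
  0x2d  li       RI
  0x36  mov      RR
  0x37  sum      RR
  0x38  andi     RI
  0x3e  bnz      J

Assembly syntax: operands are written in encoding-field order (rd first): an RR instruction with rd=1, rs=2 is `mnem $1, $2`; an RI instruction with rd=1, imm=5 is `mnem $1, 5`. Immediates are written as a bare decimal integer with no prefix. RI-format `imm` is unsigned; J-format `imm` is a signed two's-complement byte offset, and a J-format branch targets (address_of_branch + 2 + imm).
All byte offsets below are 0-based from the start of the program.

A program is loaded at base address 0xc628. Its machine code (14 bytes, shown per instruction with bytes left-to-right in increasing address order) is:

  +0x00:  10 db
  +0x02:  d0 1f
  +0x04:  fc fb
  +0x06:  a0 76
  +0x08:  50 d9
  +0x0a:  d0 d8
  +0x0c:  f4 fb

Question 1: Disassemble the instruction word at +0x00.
mov $6, $1

off 0x00: read 10 db as little → 0xdb10
  opcode bits[15:10]=0x36: mov/RR
  [9:7] rd=6 = $6
  [6:4] rs=1 = $1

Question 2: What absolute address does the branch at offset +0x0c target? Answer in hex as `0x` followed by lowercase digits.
[0c] f4 fb → 0xfbf4
  top 6b → 0x3e → bnz [J]
  imm: (w>>0)&0x3ff=0x3f4 (s10→-12) → -12
  target = base 0xc628 + off 0x0c + 2 + imm -12 = 0xc62a

0xc62a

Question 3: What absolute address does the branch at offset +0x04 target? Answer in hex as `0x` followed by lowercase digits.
0xc62a

+0x04: fc fb ⇒ word 0xfbfc (little)
  top 6b → 0x3e → bnz [J]
  imm@[9:0]=0x3fc (s10→-4) ⇒ -4
  target = base 0xc628 + off 0x04 + 2 + imm -4 = 0xc62a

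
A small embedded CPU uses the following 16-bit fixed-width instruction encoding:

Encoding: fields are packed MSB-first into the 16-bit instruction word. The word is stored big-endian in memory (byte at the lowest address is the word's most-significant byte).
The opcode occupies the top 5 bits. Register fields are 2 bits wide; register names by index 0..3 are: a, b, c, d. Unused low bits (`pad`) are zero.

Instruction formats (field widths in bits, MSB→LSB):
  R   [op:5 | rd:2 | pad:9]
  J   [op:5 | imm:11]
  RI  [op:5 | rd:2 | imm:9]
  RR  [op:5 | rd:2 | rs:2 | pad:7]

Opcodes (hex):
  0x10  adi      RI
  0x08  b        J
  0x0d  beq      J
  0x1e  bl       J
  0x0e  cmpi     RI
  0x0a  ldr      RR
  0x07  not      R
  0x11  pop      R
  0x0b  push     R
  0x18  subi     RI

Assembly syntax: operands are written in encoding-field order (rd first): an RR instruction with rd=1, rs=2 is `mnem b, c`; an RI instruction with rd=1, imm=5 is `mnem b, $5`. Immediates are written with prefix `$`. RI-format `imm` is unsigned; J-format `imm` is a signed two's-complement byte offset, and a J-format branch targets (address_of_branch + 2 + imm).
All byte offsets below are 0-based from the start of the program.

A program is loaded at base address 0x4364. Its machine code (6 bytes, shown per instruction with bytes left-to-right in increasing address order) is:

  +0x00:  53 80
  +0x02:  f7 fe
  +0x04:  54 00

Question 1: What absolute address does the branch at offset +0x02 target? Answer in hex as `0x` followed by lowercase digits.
off 0x02: read f7 fe as big → 0xf7fe
  opcode bits[15:11]=0x1e: bl/J
  imm@[10:0]=0x7fe (s11→-2) ⇒ $-2
  target = base 0x4364 + off 0x02 + 2 + imm -2 = 0x4366

0x4366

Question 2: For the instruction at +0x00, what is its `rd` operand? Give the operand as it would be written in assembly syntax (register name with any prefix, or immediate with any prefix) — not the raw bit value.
b

off 0x00: read 53 80 as big → 0x5380
  op=0x5380>>11=0xa ⇒ ldr (RR)
  rd@[10:9]=0x1 ⇒ b
  rs@[8:7]=0x3 ⇒ d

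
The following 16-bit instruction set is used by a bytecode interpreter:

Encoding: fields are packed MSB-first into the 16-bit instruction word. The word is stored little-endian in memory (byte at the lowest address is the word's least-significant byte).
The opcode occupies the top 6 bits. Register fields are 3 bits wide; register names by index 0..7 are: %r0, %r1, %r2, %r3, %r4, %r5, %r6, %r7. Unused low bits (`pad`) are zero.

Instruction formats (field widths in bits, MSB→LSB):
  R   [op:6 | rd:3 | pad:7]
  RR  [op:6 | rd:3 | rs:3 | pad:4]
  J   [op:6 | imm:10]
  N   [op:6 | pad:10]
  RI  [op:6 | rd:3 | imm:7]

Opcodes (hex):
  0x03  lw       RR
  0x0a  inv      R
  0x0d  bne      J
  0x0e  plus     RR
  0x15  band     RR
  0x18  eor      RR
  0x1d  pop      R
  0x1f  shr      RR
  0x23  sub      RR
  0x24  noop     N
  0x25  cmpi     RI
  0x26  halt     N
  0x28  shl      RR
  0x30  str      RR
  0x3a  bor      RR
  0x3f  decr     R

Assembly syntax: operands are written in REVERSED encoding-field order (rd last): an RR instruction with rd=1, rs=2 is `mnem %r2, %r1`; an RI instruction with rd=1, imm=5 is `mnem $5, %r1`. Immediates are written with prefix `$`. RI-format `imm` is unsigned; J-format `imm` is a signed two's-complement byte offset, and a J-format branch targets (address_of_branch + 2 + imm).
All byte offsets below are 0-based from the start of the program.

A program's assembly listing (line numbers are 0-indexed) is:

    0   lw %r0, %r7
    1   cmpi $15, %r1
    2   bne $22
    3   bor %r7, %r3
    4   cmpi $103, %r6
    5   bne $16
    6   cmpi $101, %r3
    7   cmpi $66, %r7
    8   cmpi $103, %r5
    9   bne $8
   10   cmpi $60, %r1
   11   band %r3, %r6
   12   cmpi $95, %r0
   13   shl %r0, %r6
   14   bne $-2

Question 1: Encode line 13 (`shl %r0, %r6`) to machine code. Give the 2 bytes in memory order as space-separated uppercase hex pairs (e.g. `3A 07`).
00 A3

13. shl fields op=0x28:6|rd=6:3|rs=0:3|pad=0:4 → word a300h → 00 a3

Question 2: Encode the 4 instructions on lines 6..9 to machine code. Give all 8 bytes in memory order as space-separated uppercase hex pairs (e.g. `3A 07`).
line 6 (cmpi): pack op=0x25:6|rd=3:3|imm=101:7 = 0x95e5; little→ e5 95
line 7 (cmpi): pack op=0x25:6|rd=7:3|imm=66:7 = 0x97c2; little→ c2 97
line 8 (cmpi): pack op=0x25:6|rd=5:3|imm=103:7 = 0x96e7; little→ e7 96
line 9 (bne): pack op=0xd:6|imm=8:10 = 0x3408; little→ 08 34

E5 95 C2 97 E7 96 08 34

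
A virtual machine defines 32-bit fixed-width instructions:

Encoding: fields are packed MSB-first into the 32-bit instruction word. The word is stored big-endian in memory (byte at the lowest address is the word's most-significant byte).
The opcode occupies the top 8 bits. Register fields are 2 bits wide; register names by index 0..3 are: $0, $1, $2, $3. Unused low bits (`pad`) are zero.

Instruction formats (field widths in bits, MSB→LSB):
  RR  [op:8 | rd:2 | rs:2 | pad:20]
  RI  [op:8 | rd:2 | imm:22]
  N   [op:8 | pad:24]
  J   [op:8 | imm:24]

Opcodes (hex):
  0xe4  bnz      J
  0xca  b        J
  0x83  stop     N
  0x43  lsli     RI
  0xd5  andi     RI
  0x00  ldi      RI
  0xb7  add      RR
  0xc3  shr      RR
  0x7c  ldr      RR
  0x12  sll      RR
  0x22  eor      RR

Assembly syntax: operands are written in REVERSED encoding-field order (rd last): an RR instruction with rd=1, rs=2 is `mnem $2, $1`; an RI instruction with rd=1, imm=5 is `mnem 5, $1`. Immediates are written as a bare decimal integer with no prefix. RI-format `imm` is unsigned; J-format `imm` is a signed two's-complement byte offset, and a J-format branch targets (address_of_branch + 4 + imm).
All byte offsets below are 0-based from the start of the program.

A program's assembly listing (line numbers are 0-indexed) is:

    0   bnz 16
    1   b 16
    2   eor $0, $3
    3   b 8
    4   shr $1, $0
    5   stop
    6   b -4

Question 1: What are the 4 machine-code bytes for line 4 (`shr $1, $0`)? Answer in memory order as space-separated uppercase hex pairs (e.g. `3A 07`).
C3 10 00 00

line 4 (shr): pack op=0xc3:8|rd=0:2|rs=1:2|pad=0:20 = 0xc3100000; big→ c3 10 00 00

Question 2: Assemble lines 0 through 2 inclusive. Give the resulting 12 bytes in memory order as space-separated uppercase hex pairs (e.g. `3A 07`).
0. bnz fields op=0xe4:8|imm=16:24 → word e4000010h → e4 00 00 10
1. b fields op=0xca:8|imm=16:24 → word ca000010h → ca 00 00 10
2. eor fields op=0x22:8|rd=3:2|rs=0:2|pad=0:20 → word 22c00000h → 22 c0 00 00

E4 00 00 10 CA 00 00 10 22 C0 00 00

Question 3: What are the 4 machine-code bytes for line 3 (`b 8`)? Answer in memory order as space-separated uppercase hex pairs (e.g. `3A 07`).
CA 00 00 08

line 3 (b): pack op=0xca:8|imm=8:24 = 0xca000008; big→ ca 00 00 08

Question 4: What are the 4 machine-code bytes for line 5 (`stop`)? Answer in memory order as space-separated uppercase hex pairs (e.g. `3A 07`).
L5: stop op=0x83:8|pad=0:24 ⇒ 0x83000000 ⇒ big 83 00 00 00

83 00 00 00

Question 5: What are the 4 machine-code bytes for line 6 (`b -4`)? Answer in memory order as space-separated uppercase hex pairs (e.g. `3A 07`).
L6: b op=0xca:8|imm=-4:24 ⇒ 0xcafffffc ⇒ big ca ff ff fc

CA FF FF FC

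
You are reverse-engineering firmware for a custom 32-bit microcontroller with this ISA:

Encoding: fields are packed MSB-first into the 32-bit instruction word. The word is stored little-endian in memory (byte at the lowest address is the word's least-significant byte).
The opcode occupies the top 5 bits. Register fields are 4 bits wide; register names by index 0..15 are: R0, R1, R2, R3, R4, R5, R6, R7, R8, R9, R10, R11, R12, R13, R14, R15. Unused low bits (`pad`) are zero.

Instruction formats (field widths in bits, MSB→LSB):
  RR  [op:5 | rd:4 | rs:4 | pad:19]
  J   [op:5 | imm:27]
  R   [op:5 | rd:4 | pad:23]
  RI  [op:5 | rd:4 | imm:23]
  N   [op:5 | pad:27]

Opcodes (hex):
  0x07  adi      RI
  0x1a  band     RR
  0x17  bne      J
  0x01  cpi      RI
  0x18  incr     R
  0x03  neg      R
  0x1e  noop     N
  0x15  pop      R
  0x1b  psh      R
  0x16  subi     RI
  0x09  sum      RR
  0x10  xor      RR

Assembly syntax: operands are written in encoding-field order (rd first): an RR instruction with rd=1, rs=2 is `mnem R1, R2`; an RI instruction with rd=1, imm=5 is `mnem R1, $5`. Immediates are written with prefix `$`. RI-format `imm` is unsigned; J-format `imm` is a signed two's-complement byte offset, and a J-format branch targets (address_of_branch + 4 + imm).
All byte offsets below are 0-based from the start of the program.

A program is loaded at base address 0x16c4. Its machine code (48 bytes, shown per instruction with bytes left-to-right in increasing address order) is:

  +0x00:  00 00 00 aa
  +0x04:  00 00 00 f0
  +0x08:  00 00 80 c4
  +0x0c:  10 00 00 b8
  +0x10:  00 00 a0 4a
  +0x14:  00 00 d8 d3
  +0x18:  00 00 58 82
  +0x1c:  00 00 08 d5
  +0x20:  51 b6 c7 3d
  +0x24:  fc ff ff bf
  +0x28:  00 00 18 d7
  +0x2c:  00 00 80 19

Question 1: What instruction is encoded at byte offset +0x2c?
+0x2c: 00 00 80 19 ⇒ word 0x19800000 (little)
  opcode bits[31:27]=0x3: neg/R
  rd: (w>>23)&0xf=0x3 → R3

neg R3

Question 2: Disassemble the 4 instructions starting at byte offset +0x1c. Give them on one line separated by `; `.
band R10, R1; adi R11, $4699729; bne $-4; band R14, R3

[1c] 00 00 08 d5 → 0xd5080000
  opcode bits[31:27]=0x1a: band/RR
  rd: (w>>23)&0xf=0xa → R10
  rs: (w>>19)&0xf=0x1 → R1
[20] 51 b6 c7 3d → 0x3dc7b651
  opcode bits[31:27]=0x7: adi/RI
  rd: (w>>23)&0xf=0xb → R11
  imm: (w>>0)&0x7fffff=0x47b651 → $4699729
[24] fc ff ff bf → 0xbffffffc
  opcode bits[31:27]=0x17: bne/J
  imm: (w>>0)&0x7ffffff=0x7fffffc (s27→-4) → $-4
[28] 00 00 18 d7 → 0xd7180000
  opcode bits[31:27]=0x1a: band/RR
  rd: (w>>23)&0xf=0xe → R14
  rs: (w>>19)&0xf=0x3 → R3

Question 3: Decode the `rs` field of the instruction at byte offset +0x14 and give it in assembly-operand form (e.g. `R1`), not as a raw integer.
+0x14: 00 00 d8 d3 ⇒ word 0xd3d80000 (little)
  op=0xd3d80000>>27=0x1a ⇒ band (RR)
  rd: (w>>23)&0xf=0x7 → R7
  rs: (w>>19)&0xf=0xb → R11

R11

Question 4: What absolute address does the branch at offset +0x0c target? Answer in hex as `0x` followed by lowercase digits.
0x16e4

@+0c  little-endian(10 00 00 b8) = 0xb8000010
  op=0xb8000010>>27=0x17 ⇒ bne (J)
  [26:0] imm=16 = $16
  target = base 0x16c4 + off 0x0c + 4 + imm 16 = 0x16e4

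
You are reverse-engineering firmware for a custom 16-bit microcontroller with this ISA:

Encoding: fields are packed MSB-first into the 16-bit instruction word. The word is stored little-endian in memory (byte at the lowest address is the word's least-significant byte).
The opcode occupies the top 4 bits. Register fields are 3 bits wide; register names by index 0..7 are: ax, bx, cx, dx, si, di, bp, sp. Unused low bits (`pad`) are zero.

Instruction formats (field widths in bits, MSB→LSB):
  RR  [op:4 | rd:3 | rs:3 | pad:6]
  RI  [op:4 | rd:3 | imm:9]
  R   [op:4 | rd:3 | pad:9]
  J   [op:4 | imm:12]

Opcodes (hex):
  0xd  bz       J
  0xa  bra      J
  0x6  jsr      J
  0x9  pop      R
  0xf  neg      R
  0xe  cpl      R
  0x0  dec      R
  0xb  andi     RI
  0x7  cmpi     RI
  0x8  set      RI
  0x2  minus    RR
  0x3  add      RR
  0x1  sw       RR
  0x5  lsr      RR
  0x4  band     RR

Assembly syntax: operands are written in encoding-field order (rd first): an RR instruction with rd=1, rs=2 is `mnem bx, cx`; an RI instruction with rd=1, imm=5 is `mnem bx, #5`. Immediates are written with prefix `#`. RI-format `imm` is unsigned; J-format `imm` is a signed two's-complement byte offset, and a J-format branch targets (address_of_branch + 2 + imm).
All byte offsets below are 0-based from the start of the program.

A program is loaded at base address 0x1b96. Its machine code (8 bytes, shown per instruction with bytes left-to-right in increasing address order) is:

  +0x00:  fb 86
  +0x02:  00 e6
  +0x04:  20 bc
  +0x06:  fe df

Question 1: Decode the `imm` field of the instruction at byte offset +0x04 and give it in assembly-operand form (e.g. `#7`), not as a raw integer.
#32

off 0x04: read 20 bc as little → 0xbc20
  top 4b → 0xb → andi [RI]
  rd: (w>>9)&0x7=0x6 → bp
  imm: (w>>0)&0x1ff=0x20 → #32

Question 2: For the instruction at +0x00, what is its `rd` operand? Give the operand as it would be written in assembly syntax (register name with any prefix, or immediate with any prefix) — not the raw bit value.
off 0x00: read fb 86 as little → 0x86fb
  top 4b → 0x8 → set [RI]
  [11:9] rd=3 = dx
  [8:0] imm=251 = #251

dx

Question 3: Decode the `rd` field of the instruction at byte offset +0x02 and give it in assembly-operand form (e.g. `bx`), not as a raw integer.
dx

+0x02: 00 e6 ⇒ word 0xe600 (little)
  opcode bits[15:12]=0xe: cpl/R
  rd@[11:9]=0x3 ⇒ dx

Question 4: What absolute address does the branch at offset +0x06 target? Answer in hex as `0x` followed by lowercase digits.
+0x06: fe df ⇒ word 0xdffe (little)
  opcode bits[15:12]=0xd: bz/J
  imm: (w>>0)&0xfff=0xffe (s12→-2) → #-2
  target = base 0x1b96 + off 0x06 + 2 + imm -2 = 0x1b9c

0x1b9c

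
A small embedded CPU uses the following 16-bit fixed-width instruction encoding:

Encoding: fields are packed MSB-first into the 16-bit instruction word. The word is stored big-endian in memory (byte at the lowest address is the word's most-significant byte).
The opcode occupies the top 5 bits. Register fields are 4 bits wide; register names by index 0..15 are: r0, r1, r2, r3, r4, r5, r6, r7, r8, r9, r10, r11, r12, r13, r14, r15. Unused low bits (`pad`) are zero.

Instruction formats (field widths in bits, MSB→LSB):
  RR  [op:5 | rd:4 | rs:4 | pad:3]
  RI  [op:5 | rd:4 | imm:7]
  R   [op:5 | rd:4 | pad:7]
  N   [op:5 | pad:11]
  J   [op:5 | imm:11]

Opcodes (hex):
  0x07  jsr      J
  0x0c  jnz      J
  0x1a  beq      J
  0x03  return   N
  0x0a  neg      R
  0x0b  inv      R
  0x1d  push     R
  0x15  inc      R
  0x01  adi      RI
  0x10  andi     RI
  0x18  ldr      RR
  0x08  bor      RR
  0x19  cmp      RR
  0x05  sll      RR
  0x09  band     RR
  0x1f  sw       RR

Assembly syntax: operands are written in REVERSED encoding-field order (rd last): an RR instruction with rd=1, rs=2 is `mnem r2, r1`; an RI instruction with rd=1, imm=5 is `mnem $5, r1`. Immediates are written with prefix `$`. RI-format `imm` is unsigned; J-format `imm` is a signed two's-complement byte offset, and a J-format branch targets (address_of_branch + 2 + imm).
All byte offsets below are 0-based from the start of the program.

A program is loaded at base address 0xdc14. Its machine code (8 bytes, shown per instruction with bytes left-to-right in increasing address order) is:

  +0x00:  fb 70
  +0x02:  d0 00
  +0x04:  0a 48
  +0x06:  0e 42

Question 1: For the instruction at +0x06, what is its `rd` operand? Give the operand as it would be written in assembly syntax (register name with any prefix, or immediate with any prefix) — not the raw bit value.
@+06  big-endian(0e 42) = 0x0e42
  opcode bits[15:11]=0x1: adi/RI
  rd@[10:7]=0xc ⇒ r12
  imm@[6:0]=0x42 ⇒ $66

r12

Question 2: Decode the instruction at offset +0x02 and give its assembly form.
+0x02: d0 00 ⇒ word 0xd000 (big)
  op=0xd000>>11=0x1a ⇒ beq (J)
  [10:0] imm=0 = $0

beq $0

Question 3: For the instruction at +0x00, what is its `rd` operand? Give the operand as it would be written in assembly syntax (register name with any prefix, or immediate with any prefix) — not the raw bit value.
r6

@+00  big-endian(fb 70) = 0xfb70
  op=0xfb70>>11=0x1f ⇒ sw (RR)
  [10:7] rd=6 = r6
  [6:3] rs=14 = r14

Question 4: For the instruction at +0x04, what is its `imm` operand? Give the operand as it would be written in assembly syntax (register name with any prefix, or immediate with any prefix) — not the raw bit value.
@+04  big-endian(0a 48) = 0x0a48
  top 5b → 0x1 → adi [RI]
  rd: (w>>7)&0xf=0x4 → r4
  imm: (w>>0)&0x7f=0x48 → $72

$72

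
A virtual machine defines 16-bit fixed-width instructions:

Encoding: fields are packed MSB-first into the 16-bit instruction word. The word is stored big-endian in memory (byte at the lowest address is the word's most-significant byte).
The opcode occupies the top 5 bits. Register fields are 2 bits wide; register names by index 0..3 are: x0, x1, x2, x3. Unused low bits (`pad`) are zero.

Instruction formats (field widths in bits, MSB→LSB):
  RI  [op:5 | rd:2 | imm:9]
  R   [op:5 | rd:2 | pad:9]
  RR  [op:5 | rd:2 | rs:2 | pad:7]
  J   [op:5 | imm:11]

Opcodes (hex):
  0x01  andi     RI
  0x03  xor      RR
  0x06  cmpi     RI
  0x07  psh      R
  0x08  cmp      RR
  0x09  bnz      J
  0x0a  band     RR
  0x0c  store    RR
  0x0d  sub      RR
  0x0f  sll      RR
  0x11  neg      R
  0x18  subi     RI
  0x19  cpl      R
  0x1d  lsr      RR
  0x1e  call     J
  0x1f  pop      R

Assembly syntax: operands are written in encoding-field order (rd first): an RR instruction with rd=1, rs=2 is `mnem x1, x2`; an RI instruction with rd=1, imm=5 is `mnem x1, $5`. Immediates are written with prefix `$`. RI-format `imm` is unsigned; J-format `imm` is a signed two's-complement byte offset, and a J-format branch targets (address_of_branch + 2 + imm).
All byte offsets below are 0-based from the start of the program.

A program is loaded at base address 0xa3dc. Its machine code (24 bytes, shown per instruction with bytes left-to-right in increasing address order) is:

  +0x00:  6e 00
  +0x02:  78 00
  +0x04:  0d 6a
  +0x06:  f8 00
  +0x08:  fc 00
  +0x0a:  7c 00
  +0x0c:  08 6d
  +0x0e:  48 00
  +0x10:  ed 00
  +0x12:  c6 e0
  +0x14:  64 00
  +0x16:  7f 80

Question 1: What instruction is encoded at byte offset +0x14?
store x2, x0

[14] 64 00 → 0x6400
  opcode bits[15:11]=0xc: store/RR
  rd@[10:9]=0x2 ⇒ x2
  rs@[8:7]=0x0 ⇒ x0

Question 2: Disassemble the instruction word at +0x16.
sll x3, x3

[16] 7f 80 → 0x7f80
  op=0x7f80>>11=0xf ⇒ sll (RR)
  rd: (w>>9)&0x3=0x3 → x3
  rs: (w>>7)&0x3=0x3 → x3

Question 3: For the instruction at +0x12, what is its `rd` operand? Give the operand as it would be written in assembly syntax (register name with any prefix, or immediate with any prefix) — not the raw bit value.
x3

[12] c6 e0 → 0xc6e0
  opcode bits[15:11]=0x18: subi/RI
  [10:9] rd=3 = x3
  [8:0] imm=224 = $224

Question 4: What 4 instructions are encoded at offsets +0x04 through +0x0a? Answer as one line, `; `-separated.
@+04  big-endian(0d 6a) = 0x0d6a
  top 5b → 0x1 → andi [RI]
  [10:9] rd=2 = x2
  [8:0] imm=362 = $362
@+06  big-endian(f8 00) = 0xf800
  top 5b → 0x1f → pop [R]
  [10:9] rd=0 = x0
@+08  big-endian(fc 00) = 0xfc00
  top 5b → 0x1f → pop [R]
  [10:9] rd=2 = x2
@+0a  big-endian(7c 00) = 0x7c00
  top 5b → 0xf → sll [RR]
  [10:9] rd=2 = x2
  [8:7] rs=0 = x0

andi x2, $362; pop x0; pop x2; sll x2, x0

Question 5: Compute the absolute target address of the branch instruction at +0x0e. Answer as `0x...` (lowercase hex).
0xa3ec

+0x0e: 48 00 ⇒ word 0x4800 (big)
  opcode bits[15:11]=0x9: bnz/J
  imm@[10:0]=0x0 ⇒ $0
  target = base 0xa3dc + off 0x0e + 2 + imm 0 = 0xa3ec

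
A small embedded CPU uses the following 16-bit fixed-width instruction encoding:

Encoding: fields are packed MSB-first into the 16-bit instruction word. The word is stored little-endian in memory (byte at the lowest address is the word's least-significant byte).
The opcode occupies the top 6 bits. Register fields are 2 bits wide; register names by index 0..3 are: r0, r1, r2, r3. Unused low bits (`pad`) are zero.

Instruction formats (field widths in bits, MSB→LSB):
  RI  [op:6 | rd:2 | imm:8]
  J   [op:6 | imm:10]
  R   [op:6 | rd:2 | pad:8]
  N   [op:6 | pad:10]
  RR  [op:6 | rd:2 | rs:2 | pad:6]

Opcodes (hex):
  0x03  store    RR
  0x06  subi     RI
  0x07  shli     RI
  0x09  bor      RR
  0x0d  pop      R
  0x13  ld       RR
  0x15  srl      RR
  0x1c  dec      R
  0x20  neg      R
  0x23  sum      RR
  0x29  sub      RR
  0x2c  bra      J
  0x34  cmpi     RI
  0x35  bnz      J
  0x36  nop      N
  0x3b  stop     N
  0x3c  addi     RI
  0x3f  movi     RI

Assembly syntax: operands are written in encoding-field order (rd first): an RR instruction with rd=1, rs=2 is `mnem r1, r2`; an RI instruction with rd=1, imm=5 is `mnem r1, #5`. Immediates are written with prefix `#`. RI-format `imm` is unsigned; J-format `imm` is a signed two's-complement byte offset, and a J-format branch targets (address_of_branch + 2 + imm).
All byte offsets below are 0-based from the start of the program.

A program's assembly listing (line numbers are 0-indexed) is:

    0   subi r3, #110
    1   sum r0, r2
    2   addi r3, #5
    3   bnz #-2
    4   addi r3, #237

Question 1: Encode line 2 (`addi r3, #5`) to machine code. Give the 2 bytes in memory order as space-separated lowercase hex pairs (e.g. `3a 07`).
line 2 (addi): pack op=0x3c:6|rd=3:2|imm=5:8 = 0xf305; little→ 05 f3

05 f3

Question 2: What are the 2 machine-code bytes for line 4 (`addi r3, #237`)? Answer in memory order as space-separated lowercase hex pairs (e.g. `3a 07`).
4. addi fields op=0x3c:6|rd=3:2|imm=237:8 → word f3edh → ed f3

ed f3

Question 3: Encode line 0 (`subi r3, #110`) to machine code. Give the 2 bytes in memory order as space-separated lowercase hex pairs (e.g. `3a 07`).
6e 1b

L0: subi op=0x6:6|rd=3:2|imm=110:8 ⇒ 0x1b6e ⇒ little 6e 1b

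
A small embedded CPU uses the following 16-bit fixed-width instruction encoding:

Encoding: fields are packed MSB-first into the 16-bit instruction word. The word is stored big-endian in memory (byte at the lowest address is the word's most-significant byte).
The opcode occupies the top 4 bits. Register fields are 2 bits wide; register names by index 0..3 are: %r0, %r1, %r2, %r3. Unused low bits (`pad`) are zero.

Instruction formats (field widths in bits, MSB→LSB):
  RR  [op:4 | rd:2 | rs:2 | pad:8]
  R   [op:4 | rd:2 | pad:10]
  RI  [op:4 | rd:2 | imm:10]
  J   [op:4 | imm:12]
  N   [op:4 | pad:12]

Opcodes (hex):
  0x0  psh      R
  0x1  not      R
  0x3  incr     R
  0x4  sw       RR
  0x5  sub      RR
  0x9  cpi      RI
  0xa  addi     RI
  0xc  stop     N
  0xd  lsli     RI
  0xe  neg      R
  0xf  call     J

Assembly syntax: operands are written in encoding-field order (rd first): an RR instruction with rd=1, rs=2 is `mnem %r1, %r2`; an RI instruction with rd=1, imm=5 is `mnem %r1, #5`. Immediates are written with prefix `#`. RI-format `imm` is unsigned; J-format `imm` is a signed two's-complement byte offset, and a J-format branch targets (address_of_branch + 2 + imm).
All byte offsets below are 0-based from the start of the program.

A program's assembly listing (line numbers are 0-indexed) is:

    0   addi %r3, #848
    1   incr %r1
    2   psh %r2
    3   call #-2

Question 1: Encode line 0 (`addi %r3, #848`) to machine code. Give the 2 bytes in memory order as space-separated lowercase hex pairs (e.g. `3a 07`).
af 50

0. addi fields op=0xa:4|rd=3:2|imm=848:10 → word af50h → af 50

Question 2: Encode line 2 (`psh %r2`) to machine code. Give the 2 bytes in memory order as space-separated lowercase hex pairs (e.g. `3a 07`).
08 00

2. psh fields op=0x0:4|rd=2:2|pad=0:10 → word 0800h → 08 00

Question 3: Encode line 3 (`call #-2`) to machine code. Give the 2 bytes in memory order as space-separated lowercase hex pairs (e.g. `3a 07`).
ff fe

L3: call op=0xf:4|imm=-2:12 ⇒ 0xfffe ⇒ big ff fe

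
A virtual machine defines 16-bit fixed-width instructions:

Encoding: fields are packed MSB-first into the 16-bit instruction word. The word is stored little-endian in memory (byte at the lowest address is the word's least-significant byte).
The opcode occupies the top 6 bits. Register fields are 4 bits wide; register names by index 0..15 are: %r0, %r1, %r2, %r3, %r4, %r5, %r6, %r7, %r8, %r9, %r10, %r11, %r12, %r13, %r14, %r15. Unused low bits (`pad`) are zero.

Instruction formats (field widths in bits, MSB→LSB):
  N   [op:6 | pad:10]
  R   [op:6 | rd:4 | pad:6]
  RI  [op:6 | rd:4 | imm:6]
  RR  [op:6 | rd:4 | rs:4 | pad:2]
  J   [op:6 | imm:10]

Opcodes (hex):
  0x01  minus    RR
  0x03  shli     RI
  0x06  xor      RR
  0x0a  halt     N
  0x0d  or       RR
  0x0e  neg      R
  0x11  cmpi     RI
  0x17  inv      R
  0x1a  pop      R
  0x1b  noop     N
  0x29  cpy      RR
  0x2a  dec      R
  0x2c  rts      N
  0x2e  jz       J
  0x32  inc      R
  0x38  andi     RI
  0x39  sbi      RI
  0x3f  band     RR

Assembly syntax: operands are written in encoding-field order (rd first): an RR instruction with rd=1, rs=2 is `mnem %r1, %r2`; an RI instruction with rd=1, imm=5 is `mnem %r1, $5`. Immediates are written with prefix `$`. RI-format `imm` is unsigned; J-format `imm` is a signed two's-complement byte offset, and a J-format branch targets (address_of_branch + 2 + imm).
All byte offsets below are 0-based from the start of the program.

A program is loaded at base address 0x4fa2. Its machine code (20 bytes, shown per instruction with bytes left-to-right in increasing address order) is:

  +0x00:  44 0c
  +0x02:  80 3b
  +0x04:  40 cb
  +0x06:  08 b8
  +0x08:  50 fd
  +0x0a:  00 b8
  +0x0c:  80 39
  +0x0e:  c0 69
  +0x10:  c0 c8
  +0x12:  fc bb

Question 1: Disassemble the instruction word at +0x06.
jz $8

+0x06: 08 b8 ⇒ word 0xb808 (little)
  opcode bits[15:10]=0x2e: jz/J
  [9:0] imm=8 = $8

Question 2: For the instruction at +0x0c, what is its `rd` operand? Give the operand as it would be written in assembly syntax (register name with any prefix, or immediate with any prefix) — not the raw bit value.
@+0c  little-endian(80 39) = 0x3980
  op=0x3980>>10=0xe ⇒ neg (R)
  rd@[9:6]=0x6 ⇒ %r6

%r6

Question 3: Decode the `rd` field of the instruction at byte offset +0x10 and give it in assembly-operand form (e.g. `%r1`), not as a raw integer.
%r3

@+10  little-endian(c0 c8) = 0xc8c0
  opcode bits[15:10]=0x32: inc/R
  rd: (w>>6)&0xf=0x3 → %r3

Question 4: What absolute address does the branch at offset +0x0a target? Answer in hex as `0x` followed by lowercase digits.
+0x0a: 00 b8 ⇒ word 0xb800 (little)
  opcode bits[15:10]=0x2e: jz/J
  [9:0] imm=0 = $0
  target = base 0x4fa2 + off 0x0a + 2 + imm 0 = 0x4fae

0x4fae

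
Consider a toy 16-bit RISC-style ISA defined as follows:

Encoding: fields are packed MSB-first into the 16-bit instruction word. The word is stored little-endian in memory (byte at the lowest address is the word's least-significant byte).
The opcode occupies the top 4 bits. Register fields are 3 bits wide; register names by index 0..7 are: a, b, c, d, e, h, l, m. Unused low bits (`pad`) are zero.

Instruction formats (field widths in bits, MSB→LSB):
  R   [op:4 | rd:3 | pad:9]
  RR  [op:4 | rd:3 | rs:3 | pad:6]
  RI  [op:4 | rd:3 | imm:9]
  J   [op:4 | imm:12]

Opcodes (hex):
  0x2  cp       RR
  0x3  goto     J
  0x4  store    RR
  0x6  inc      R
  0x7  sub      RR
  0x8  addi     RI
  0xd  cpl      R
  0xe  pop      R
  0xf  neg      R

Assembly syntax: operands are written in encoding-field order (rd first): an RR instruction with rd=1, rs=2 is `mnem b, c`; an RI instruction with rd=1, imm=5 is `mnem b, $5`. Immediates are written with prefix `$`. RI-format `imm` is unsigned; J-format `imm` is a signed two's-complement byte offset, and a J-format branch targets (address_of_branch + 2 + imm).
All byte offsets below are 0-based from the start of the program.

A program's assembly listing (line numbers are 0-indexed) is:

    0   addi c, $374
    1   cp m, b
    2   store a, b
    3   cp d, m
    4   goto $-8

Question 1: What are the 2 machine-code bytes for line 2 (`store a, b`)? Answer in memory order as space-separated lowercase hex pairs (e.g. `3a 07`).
2. store fields op=0x4:4|rd=0:3|rs=1:3|pad=0:6 → word 4040h → 40 40

40 40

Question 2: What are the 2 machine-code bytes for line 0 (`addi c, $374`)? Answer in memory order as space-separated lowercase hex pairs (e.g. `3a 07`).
L0: addi op=0x8:4|rd=2:3|imm=374:9 ⇒ 0x8576 ⇒ little 76 85

76 85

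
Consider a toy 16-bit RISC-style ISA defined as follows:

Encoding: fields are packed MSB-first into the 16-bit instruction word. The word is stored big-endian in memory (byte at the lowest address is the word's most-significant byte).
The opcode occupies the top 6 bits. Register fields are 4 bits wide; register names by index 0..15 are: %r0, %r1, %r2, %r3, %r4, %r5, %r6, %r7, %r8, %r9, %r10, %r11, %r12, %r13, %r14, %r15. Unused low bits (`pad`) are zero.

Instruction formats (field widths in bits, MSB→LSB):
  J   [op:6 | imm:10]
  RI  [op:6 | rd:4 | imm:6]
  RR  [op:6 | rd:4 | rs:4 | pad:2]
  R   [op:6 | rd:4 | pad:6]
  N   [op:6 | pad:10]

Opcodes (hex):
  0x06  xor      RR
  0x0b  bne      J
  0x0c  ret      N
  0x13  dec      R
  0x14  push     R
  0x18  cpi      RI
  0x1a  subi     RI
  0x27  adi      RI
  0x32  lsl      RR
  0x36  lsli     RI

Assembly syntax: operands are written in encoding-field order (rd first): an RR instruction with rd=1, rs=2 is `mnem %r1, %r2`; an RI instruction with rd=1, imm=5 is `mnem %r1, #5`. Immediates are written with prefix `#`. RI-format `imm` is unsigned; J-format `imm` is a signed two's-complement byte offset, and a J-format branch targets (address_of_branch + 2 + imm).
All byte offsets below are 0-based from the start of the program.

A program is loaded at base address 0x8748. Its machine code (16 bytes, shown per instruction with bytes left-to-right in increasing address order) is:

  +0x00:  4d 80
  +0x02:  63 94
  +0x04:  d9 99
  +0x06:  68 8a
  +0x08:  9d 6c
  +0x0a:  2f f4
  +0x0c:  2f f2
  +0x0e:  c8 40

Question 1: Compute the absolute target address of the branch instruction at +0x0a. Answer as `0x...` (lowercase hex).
0x8748

[0a] 2f f4 → 0x2ff4
  op=0x2ff4>>10=0xb ⇒ bne (J)
  imm@[9:0]=0x3f4 (s10→-12) ⇒ #-12
  target = base 0x8748 + off 0x0a + 2 + imm -12 = 0x8748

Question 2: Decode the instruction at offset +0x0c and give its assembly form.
bne #-14

@+0c  big-endian(2f f2) = 0x2ff2
  top 6b → 0xb → bne [J]
  imm@[9:0]=0x3f2 (s10→-14) ⇒ #-14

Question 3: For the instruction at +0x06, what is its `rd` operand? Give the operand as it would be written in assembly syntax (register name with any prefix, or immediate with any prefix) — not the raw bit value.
%r2

off 0x06: read 68 8a as big → 0x688a
  op=0x688a>>10=0x1a ⇒ subi (RI)
  rd: (w>>6)&0xf=0x2 → %r2
  imm: (w>>0)&0x3f=0xa → #10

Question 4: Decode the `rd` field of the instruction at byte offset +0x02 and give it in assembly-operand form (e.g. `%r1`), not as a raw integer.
off 0x02: read 63 94 as big → 0x6394
  op=0x6394>>10=0x18 ⇒ cpi (RI)
  rd@[9:6]=0xe ⇒ %r14
  imm@[5:0]=0x14 ⇒ #20

%r14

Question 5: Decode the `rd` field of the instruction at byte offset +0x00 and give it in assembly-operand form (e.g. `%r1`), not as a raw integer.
off 0x00: read 4d 80 as big → 0x4d80
  op=0x4d80>>10=0x13 ⇒ dec (R)
  rd: (w>>6)&0xf=0x6 → %r6

%r6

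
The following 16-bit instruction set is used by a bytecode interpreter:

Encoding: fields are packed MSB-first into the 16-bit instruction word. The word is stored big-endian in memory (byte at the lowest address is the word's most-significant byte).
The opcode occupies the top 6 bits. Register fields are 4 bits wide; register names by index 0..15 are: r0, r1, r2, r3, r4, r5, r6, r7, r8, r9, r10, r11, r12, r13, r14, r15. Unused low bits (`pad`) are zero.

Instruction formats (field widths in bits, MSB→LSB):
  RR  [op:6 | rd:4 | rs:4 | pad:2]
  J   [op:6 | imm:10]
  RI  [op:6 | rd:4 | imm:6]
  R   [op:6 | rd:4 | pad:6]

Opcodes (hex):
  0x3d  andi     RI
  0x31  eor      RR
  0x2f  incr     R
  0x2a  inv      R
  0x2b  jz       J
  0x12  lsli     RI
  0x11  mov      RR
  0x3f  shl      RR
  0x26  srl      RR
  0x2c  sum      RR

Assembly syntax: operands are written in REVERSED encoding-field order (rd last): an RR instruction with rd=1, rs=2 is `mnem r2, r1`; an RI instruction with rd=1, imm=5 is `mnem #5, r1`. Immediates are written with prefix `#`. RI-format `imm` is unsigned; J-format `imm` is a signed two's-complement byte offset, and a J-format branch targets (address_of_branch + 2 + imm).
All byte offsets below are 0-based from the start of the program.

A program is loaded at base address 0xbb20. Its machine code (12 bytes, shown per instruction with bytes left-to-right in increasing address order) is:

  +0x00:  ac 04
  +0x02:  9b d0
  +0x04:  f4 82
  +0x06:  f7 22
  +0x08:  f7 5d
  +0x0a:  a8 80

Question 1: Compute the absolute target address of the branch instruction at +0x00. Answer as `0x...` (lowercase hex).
0xbb26

off 0x00: read ac 04 as big → 0xac04
  top 6b → 0x2b → jz [J]
  imm: (w>>0)&0x3ff=0x4 → #4
  target = base 0xbb20 + off 0x00 + 2 + imm 4 = 0xbb26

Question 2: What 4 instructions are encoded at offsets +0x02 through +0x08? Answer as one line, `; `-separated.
srl r4, r15; andi #2, r2; andi #34, r12; andi #29, r13

@+02  big-endian(9b d0) = 0x9bd0
  op=0x9bd0>>10=0x26 ⇒ srl (RR)
  [9:6] rd=15 = r15
  [5:2] rs=4 = r4
@+04  big-endian(f4 82) = 0xf482
  op=0xf482>>10=0x3d ⇒ andi (RI)
  [9:6] rd=2 = r2
  [5:0] imm=2 = #2
@+06  big-endian(f7 22) = 0xf722
  op=0xf722>>10=0x3d ⇒ andi (RI)
  [9:6] rd=12 = r12
  [5:0] imm=34 = #34
@+08  big-endian(f7 5d) = 0xf75d
  op=0xf75d>>10=0x3d ⇒ andi (RI)
  [9:6] rd=13 = r13
  [5:0] imm=29 = #29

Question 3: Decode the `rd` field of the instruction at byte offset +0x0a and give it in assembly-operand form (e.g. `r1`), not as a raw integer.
+0x0a: a8 80 ⇒ word 0xa880 (big)
  top 6b → 0x2a → inv [R]
  rd: (w>>6)&0xf=0x2 → r2

r2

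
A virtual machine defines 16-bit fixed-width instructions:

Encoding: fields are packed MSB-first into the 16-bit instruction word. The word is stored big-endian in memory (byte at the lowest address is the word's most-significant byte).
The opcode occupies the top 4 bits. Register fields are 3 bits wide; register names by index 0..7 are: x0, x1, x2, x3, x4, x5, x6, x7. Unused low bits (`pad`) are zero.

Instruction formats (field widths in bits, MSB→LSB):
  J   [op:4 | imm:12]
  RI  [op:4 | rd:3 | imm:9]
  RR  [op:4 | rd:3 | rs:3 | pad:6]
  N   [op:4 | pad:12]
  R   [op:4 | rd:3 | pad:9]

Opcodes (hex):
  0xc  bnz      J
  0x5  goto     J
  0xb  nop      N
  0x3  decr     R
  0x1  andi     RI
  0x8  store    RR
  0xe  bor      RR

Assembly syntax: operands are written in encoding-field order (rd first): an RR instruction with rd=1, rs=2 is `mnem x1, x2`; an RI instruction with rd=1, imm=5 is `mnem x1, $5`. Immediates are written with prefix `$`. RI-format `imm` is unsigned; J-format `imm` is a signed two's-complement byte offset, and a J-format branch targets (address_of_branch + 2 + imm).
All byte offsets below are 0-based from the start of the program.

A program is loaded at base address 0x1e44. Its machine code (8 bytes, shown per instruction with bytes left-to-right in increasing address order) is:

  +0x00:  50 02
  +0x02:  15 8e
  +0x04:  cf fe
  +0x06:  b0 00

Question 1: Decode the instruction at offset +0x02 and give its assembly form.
andi x2, $398

[02] 15 8e → 0x158e
  top 4b → 0x1 → andi [RI]
  rd@[11:9]=0x2 ⇒ x2
  imm@[8:0]=0x18e ⇒ $398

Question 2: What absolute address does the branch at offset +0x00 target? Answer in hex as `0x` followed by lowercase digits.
0x1e48

[00] 50 02 → 0x5002
  top 4b → 0x5 → goto [J]
  imm@[11:0]=0x2 ⇒ $2
  target = base 0x1e44 + off 0x00 + 2 + imm 2 = 0x1e48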